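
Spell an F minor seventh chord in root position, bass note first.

F, Ab, C, Eb

The chord tones are F–Ab–C–Eb. With the root (F) lowest for root position: F, Ab, C, Eb.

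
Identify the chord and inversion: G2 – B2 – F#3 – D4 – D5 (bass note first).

Reducing to letter names: G, B, F#, D. These stack in thirds as G–B–D–F# — a G major seventh chord.
With the root (G) in the bass, the chord is in root position (figured bass 7).

G major seventh, root position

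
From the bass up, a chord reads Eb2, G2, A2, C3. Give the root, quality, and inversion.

The pitch classes Eb, G, A, C arrange in thirds as A–C–Eb–G: an A half-diminished seventh chord.
Eb is the fifth of A half-diminished seventh; fifth in the bass means second inversion (figured bass 4/3).

A half-diminished seventh, second inversion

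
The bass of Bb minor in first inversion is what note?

Db

The third of Bb minor (Bb–Db–F) is Db; that is the bass in first inversion.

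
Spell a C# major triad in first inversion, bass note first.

E#, G#, C#

C# major is C#–E#–G#. First inversion puts the third (E#) in the bass, with the remaining tones above: E#, G#, C#.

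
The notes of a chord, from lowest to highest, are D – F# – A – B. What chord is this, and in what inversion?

B minor seventh, first inversion

The distinct note names are D, F#, A, B. Stacked in thirds they read B–D–F#–A, which is a minor seventh chord on B.
With the third (D) in the bass, the chord is in first inversion (figured bass 6/5).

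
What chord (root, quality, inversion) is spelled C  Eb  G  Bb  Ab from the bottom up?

Reducing to letter names: C, Eb, G, Bb, Ab. These stack in thirds as Ab–C–Eb–G–Bb — an Ab major ninth chord.
The lowest note is C, the third of the chord, so this is first inversion.

Ab major ninth, first inversion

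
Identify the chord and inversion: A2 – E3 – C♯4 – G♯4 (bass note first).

A major seventh, root position

Reducing to letter names: A, E, C#, G#. These stack in thirds as A–C#–E–G# — an A major seventh chord.
A is the root of A major seventh; root in the bass means root position (figured bass 7).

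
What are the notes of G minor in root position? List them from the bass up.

G, Bb, D

The chord tones are G–Bb–D. With the root (G) lowest for root position: G, Bb, D.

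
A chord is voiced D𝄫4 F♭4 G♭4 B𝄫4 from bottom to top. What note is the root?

Reordering Dbb, Fb, Gb, Bbb into stacked thirds gives Gb–Bbb–Dbb–Fb; the bottom of that stack, Gb, is the root.

Gb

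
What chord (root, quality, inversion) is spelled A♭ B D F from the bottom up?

B diminished seventh, third inversion

The pitch classes Ab, B, D, F arrange in thirds as B–D–F–Ab: a B diminished seventh chord.
Ab is the seventh of B diminished seventh; seventh in the bass means third inversion (figured bass 4/2).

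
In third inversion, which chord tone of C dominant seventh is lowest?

Bb

C dominant seventh is C–E–G–Bb. Third inversion places the seventh in the bass: Bb.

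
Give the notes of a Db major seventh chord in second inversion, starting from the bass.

Ab, C, Db, F

Db major seventh is Db–F–Ab–C. Second inversion puts the fifth (Ab) in the bass, with the remaining tones above: Ab, C, Db, F.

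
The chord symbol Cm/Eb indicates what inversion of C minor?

first inversion

Cm/Eb means C minor with Eb in the bass. Eb is the third of C minor (C–Eb–G), so this is first inversion.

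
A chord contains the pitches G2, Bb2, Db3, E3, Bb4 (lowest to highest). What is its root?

The distinct letter names are G, Bb, Db, E. Arranged as a stack of thirds they read E–G–Bb–Db, so E is the root (an E diminished seventh chord).

E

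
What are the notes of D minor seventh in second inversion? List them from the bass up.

A, C, D, F

Spelling D minor seventh: D–F–A–C. In second inversion the fifth is bass, giving A, C, D, F from the bottom.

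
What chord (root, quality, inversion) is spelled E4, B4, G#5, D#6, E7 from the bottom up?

The pitch classes E, B, G#, D# arrange in thirds as E–G#–B–D#: an E major seventh chord.
The lowest note is E, the root of the chord, so this is root position (figured bass 7).

E major seventh, root position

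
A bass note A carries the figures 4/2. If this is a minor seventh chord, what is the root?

B

The figures 4/2 mean the seventh of the chord is in the bass. If A is the seventh of a minor seventh chord, the root is B (chord tones B–D–F#–A).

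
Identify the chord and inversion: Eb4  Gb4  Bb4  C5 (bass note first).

C half-diminished seventh, first inversion

Reducing to letter names: Eb, Gb, Bb, C. These stack in thirds as C–Eb–Gb–Bb — a C half-diminished seventh chord.
The lowest note is Eb, the third of the chord, so this is first inversion (figured bass 6/5).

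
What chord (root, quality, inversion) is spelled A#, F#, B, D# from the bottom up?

B major seventh, third inversion

The pitch classes A#, F#, B, D# arrange in thirds as B–D#–F#–A#: a B major seventh chord.
A# is the seventh of B major seventh; seventh in the bass means third inversion (figured bass 4/2).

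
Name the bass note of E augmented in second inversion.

B#

In second inversion the fifth is lowest. For E augmented (E–G#–B#) that is B#.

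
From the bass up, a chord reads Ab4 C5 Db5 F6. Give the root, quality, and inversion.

Reducing to letter names: Ab, C, Db, F. These stack in thirds as Db–F–Ab–C — a Db major seventh chord.
The lowest note is Ab, the fifth of the chord, so this is second inversion (figured bass 4/3).

Db major seventh, second inversion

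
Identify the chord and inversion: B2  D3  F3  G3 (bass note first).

The pitch classes B, D, F, G arrange in thirds as G–B–D–F: a G dominant seventh chord.
With the third (B) in the bass, the chord is in first inversion (figured bass 6/5).

G dominant seventh, first inversion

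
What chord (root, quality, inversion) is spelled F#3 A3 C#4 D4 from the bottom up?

The pitch classes F#, A, C#, D arrange in thirds as D–F#–A–C#: a D major seventh chord.
F# is the third of D major seventh; third in the bass means first inversion (figured bass 6/5).

D major seventh, first inversion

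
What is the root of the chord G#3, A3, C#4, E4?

Reordering G#, A, C#, E into stacked thirds gives A–C#–E–G#; the bottom of that stack, A, is the root.

A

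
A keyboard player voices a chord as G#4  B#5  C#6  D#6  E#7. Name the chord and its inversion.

Reducing to letter names: G#, B#, C#, D#, E#. These stack in thirds as C#–E#–G#–B#–D# — a C# major ninth chord.
With the fifth (G#) in the bass, the chord is in second inversion.

C# major ninth, second inversion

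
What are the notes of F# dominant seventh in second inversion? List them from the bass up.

C#, E, F#, A#

Spelling F# dominant seventh: F#–A#–C#–E. In second inversion the fifth is bass, giving C#, E, F#, A# from the bottom.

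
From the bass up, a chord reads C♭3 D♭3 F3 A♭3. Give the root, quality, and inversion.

Db dominant seventh, third inversion

The pitch classes Cb, Db, F, Ab arrange in thirds as Db–F–Ab–Cb: a Db dominant seventh chord.
Cb is the seventh of Db dominant seventh; seventh in the bass means third inversion (figured bass 4/2).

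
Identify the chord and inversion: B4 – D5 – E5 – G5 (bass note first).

E minor seventh, second inversion

Reducing to letter names: B, D, E, G. These stack in thirds as E–G–B–D — an E minor seventh chord.
With the fifth (B) in the bass, the chord is in second inversion (figured bass 4/3).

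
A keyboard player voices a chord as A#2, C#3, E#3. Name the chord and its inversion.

The pitch classes A#, C#, E# arrange in thirds as A#–C#–E#: an A# minor triad.
The lowest note is A#, the root of the chord, so this is root position (figured bass 5/3).

A# minor, root position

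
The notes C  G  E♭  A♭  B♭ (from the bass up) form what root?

Ab

C, G, Eb, Ab, Bb are the tones of an Ab major ninth chord (Ab–C–Eb–G–Bb), making Ab the root.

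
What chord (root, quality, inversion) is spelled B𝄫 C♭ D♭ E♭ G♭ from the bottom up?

Cb dominant ninth, third inversion

The pitch classes Bbb, Cb, Db, Eb, Gb arrange in thirds as Cb–Eb–Gb–Bbb–Db: a Cb dominant ninth chord.
With the seventh (Bbb) in the bass, the chord is in third inversion.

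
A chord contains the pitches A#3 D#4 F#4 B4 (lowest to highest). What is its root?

B

A#, D#, F#, B are the tones of a B major seventh chord (B–D#–F#–A#), making B the root.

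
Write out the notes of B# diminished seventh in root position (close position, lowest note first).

B# diminished seventh is B#–D#–F#–A. Root position puts the root (B#) in the bass, with the remaining tones above: B#, D#, F#, A.

B#, D#, F#, A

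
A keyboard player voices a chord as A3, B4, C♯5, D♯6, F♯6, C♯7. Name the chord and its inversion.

The distinct note names are A, B, C#, D#, F#. Stacked in thirds they read B–D#–F#–A–C#, which is a dominant ninth chord on B.
A is the seventh of B dominant ninth; seventh in the bass means third inversion.

B dominant ninth, third inversion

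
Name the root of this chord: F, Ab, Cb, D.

F, Ab, Cb, D are the tones of a D diminished seventh chord (D–F–Ab–Cb), making D the root.

D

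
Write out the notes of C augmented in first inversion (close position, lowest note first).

Spelling C augmented: C–E–G#. In first inversion the third is bass, giving E, G#, C from the bottom.

E, G#, C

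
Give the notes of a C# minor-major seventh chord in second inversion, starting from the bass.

Spelling C# minor-major seventh: C#–E–G#–B#. In second inversion the fifth is bass, giving G#, B#, C#, E from the bottom.

G#, B#, C#, E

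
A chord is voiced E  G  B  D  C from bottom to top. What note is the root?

C

Reordering E, G, B, D, C into stacked thirds gives C–E–G–B–D; the bottom of that stack, C, is the root.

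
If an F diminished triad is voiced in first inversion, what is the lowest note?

Ab

In first inversion the third is lowest. For F diminished (F–Ab–Cb) that is Ab.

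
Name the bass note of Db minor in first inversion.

In first inversion the third is lowest. For Db minor (Db–Fb–Ab) that is Fb.

Fb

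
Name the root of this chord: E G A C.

A

The distinct letter names are E, G, A, C. Arranged as a stack of thirds they read A–C–E–G, so A is the root (an A minor seventh chord).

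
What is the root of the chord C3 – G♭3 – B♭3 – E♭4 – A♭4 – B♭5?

Ab

C, Gb, Bb, Eb, Ab are the tones of an Ab dominant ninth chord (Ab–C–Eb–Gb–Bb), making Ab the root.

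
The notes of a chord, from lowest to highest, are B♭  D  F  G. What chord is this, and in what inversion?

The pitch classes Bb, D, F, G arrange in thirds as G–Bb–D–F: a G minor seventh chord.
Bb is the third of G minor seventh; third in the bass means first inversion (figured bass 6/5).

G minor seventh, first inversion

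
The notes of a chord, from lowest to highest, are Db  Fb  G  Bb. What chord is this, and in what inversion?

Reducing to letter names: Db, Fb, G, Bb. These stack in thirds as G–Bb–Db–Fb — a G diminished seventh chord.
The lowest note is Db, the fifth of the chord, so this is second inversion (figured bass 4/3).

G diminished seventh, second inversion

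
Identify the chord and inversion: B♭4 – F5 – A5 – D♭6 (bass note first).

Reducing to letter names: Bb, F, A, Db. These stack in thirds as Bb–Db–F–A — a Bb minor-major seventh chord.
With the root (Bb) in the bass, the chord is in root position (figured bass 7).

Bb minor-major seventh, root position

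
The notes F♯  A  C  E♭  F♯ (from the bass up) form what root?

F#

F#, A, C, Eb are the tones of an F# diminished seventh chord (F#–A–C–Eb), making F# the root.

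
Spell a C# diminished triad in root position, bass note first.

C#, E, G

Spelling C# diminished: C#–E–G. In root position the root is bass, giving C#, E, G from the bottom.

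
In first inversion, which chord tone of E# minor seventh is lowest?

G#

The third of E# minor seventh (E#–G#–B#–D#) is G#; that is the bass in first inversion.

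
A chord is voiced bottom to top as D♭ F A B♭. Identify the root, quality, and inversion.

The distinct note names are Db, F, A, Bb. Stacked in thirds they read Bb–Db–F–A, which is a minor-major seventh chord on Bb.
The lowest note is Db, the third of the chord, so this is first inversion (figured bass 6/5).

Bb minor-major seventh, first inversion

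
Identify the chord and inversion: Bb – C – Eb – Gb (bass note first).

C half-diminished seventh, third inversion

The distinct note names are Bb, C, Eb, Gb. Stacked in thirds they read C–Eb–Gb–Bb, which is a half-diminished seventh chord on C.
With the seventh (Bb) in the bass, the chord is in third inversion (figured bass 4/2).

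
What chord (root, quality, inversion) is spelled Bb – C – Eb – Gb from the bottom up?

The pitch classes Bb, C, Eb, Gb arrange in thirds as C–Eb–Gb–Bb: a C half-diminished seventh chord.
With the seventh (Bb) in the bass, the chord is in third inversion (figured bass 4/2).

C half-diminished seventh, third inversion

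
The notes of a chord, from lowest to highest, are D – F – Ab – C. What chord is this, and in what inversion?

The distinct note names are D, F, Ab, C. Stacked in thirds they read D–F–Ab–C, which is a half-diminished seventh chord on D.
With the root (D) in the bass, the chord is in root position (figured bass 7).

D half-diminished seventh, root position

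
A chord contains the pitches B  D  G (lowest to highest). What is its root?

The distinct letter names are B, D, G. Arranged as a stack of thirds they read G–B–D, so G is the root (a G major triad).

G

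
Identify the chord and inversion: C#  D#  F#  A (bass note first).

D# half-diminished seventh, third inversion

The distinct note names are C#, D#, F#, A. Stacked in thirds they read D#–F#–A–C#, which is a half-diminished seventh chord on D#.
With the seventh (C#) in the bass, the chord is in third inversion (figured bass 4/2).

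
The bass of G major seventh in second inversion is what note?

D

In second inversion the fifth is lowest. For G major seventh (G–B–D–F#) that is D.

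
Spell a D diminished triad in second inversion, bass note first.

D diminished is D–F–Ab. Second inversion puts the fifth (Ab) in the bass, with the remaining tones above: Ab, D, F.

Ab, D, F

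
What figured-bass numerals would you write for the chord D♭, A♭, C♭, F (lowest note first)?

The notes Db, Ab, Cb, F stack in thirds as Db–F–Ab–Cb — a Db dominant seventh chord. The bass Db is the root, so this is root position: figured 7.

7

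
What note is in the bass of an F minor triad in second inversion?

F minor is F–Ab–C. Second inversion places the fifth in the bass: C.

C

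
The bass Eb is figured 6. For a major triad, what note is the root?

The figures 6 mean the third of the chord is in the bass. If Eb is the third of a major triad, the root is Cb (chord tones Cb–Eb–Gb).

Cb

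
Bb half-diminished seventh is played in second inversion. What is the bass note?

Fb

The fifth of Bb half-diminished seventh (Bb–Db–Fb–Ab) is Fb; that is the bass in second inversion.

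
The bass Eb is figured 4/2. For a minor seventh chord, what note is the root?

The figures 4/2 mean the seventh of the chord is in the bass. If Eb is the seventh of a minor seventh chord, the root is F (chord tones F–Ab–C–Eb).

F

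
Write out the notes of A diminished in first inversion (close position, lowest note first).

Spelling A diminished: A–C–Eb. In first inversion the third is bass, giving C, Eb, A from the bottom.

C, Eb, A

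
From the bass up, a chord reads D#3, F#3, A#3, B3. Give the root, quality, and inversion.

B major seventh, first inversion

The distinct note names are D#, F#, A#, B. Stacked in thirds they read B–D#–F#–A#, which is a major seventh chord on B.
With the third (D#) in the bass, the chord is in first inversion (figured bass 6/5).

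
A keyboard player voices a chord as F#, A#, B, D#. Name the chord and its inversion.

B major seventh, second inversion

Reducing to letter names: F#, A#, B, D#. These stack in thirds as B–D#–F#–A# — a B major seventh chord.
With the fifth (F#) in the bass, the chord is in second inversion (figured bass 4/3).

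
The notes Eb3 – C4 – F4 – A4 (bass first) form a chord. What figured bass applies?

4/2

The notes Eb, C, F, A stack in thirds as F–A–C–Eb — an F dominant seventh chord. The bass Eb is the seventh, so this is third inversion: figured 4/2.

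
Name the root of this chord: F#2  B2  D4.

Reordering F#, B, D into stacked thirds gives B–D–F#; the bottom of that stack, B, is the root.

B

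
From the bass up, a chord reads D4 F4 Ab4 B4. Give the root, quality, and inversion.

B diminished seventh, first inversion

The distinct note names are D, F, Ab, B. Stacked in thirds they read B–D–F–Ab, which is a diminished seventh chord on B.
With the third (D) in the bass, the chord is in first inversion (figured bass 6/5).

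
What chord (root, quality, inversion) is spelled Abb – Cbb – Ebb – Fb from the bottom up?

The pitch classes Abb, Cbb, Ebb, Fb arrange in thirds as Fb–Abb–Cbb–Ebb: an Fb half-diminished seventh chord.
With the third (Abb) in the bass, the chord is in first inversion (figured bass 6/5).

Fb half-diminished seventh, first inversion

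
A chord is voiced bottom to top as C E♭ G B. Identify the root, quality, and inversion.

C minor-major seventh, root position

The pitch classes C, Eb, G, B arrange in thirds as C–Eb–G–B: a C minor-major seventh chord.
With the root (C) in the bass, the chord is in root position (figured bass 7).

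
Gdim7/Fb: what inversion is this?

third inversion

Gdim7/Fb means G diminished seventh with Fb in the bass. Fb is the seventh of G diminished seventh (G–Bb–Db–Fb), so this is third inversion.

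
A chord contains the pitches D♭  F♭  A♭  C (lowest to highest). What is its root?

The distinct letter names are Db, Fb, Ab, C. Arranged as a stack of thirds they read Db–Fb–Ab–C, so Db is the root (a Db minor-major seventh chord).

Db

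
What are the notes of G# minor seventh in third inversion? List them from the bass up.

F#, G#, B, D#

G# minor seventh is G#–B–D#–F#. Third inversion puts the seventh (F#) in the bass, with the remaining tones above: F#, G#, B, D#.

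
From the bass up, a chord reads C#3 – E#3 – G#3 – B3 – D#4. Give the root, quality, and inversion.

C# dominant ninth, root position

The distinct note names are C#, E#, G#, B, D#. Stacked in thirds they read C#–E#–G#–B–D#, which is a dominant ninth chord on C#.
The lowest note is C#, the root of the chord, so this is root position.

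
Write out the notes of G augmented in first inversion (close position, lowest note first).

The chord tones are G–B–D#. With the third (B) lowest for first inversion: B, D#, G.

B, D#, G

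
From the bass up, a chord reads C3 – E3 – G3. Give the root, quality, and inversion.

The distinct note names are C, E, G. Stacked in thirds they read C–E–G, which is a major triad on C.
With the root (C) in the bass, the chord is in root position (figured bass 5/3).

C major, root position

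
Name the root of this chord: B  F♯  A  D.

Reordering B, F#, A, D into stacked thirds gives B–D–F#–A; the bottom of that stack, B, is the root.

B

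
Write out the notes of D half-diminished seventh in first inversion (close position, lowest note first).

D half-diminished seventh is D–F–Ab–C. First inversion puts the third (F) in the bass, with the remaining tones above: F, Ab, C, D.

F, Ab, C, D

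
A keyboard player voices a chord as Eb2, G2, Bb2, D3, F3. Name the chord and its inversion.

The pitch classes Eb, G, Bb, D, F arrange in thirds as Eb–G–Bb–D–F: an Eb major ninth chord.
With the root (Eb) in the bass, the chord is in root position.

Eb major ninth, root position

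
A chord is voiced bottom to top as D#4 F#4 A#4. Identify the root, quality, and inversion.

The distinct note names are D#, F#, A#. Stacked in thirds they read D#–F#–A#, which is a minor triad on D#.
With the root (D#) in the bass, the chord is in root position (figured bass 5/3).

D# minor, root position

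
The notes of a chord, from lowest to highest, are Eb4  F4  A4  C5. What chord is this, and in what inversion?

The distinct note names are Eb, F, A, C. Stacked in thirds they read F–A–C–Eb, which is a dominant seventh chord on F.
Eb is the seventh of F dominant seventh; seventh in the bass means third inversion (figured bass 4/2).

F dominant seventh, third inversion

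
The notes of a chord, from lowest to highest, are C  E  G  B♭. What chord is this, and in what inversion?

C dominant seventh, root position

Reducing to letter names: C, E, G, Bb. These stack in thirds as C–E–G–Bb — a C dominant seventh chord.
The lowest note is C, the root of the chord, so this is root position (figured bass 7).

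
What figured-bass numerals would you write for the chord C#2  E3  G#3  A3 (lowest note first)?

The notes C#, E, G#, A stack in thirds as A–C#–E–G# — an A major seventh chord. The bass C# is the third, so this is first inversion: figured 6/5.

6/5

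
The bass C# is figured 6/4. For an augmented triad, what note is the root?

The figures 6/4 mean the fifth of the chord is in the bass. If C# is the fifth of an augmented triad, the root is F (chord tones F–A–C#).

F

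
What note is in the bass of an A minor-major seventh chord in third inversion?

G#

In third inversion the seventh is lowest. For A minor-major seventh (A–C–E–G#) that is G#.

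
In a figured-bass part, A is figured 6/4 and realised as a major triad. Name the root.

The figures 6/4 mean the fifth of the chord is in the bass. If A is the fifth of a major triad, the root is D (chord tones D–F#–A).

D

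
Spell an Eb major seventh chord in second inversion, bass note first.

Bb, D, Eb, G

The chord tones are Eb–G–Bb–D. With the fifth (Bb) lowest for second inversion: Bb, D, Eb, G.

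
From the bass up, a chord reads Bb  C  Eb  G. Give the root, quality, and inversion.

The distinct note names are Bb, C, Eb, G. Stacked in thirds they read C–Eb–G–Bb, which is a minor seventh chord on C.
The lowest note is Bb, the seventh of the chord, so this is third inversion (figured bass 4/2).

C minor seventh, third inversion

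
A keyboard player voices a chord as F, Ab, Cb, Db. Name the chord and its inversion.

The pitch classes F, Ab, Cb, Db arrange in thirds as Db–F–Ab–Cb: a Db dominant seventh chord.
With the third (F) in the bass, the chord is in first inversion (figured bass 6/5).

Db dominant seventh, first inversion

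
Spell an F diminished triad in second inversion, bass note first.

Spelling F diminished: F–Ab–Cb. In second inversion the fifth is bass, giving Cb, F, Ab from the bottom.

Cb, F, Ab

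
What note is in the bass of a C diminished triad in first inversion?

Eb

The third of C diminished (C–Eb–Gb) is Eb; that is the bass in first inversion.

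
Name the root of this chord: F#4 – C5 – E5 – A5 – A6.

F#, C, E, A are the tones of an F# half-diminished seventh chord (F#–A–C–E), making F# the root.

F#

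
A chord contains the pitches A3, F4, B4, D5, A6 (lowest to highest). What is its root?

The distinct letter names are A, F, B, D. Arranged as a stack of thirds they read B–D–F–A, so B is the root (a B half-diminished seventh chord).

B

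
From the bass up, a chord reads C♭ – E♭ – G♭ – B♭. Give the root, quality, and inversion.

Cb major seventh, root position

Reducing to letter names: Cb, Eb, Gb, Bb. These stack in thirds as Cb–Eb–Gb–Bb — a Cb major seventh chord.
Cb is the root of Cb major seventh; root in the bass means root position (figured bass 7).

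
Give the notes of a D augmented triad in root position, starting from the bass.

D, F#, A#

Spelling D augmented: D–F#–A#. In root position the root is bass, giving D, F#, A# from the bottom.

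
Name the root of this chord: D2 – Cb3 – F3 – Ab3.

D

D, Cb, F, Ab are the tones of a D diminished seventh chord (D–F–Ab–Cb), making D the root.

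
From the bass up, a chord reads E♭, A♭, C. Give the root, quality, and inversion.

Ab major, second inversion

Reducing to letter names: Eb, Ab, C. These stack in thirds as Ab–C–Eb — an Ab major triad.
The lowest note is Eb, the fifth of the chord, so this is second inversion (figured bass 6/4).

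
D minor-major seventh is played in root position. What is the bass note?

In root position the root is lowest. For D minor-major seventh (D–F–A–C#) that is D.

D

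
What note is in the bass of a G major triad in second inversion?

D

In second inversion the fifth is lowest. For G major (G–B–D) that is D.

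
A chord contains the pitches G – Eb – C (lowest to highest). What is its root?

The distinct letter names are G, Eb, C. Arranged as a stack of thirds they read C–Eb–G, so C is the root (a C minor triad).

C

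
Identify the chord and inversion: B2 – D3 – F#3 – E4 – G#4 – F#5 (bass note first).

The distinct note names are B, D, F#, E, G#. Stacked in thirds they read E–G#–B–D–F#, which is a dominant ninth chord on E.
With the fifth (B) in the bass, the chord is in second inversion.

E dominant ninth, second inversion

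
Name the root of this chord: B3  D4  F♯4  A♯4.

Reordering B, D, F#, A# into stacked thirds gives B–D–F#–A#; the bottom of that stack, B, is the root.

B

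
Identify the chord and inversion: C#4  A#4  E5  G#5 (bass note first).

A# half-diminished seventh, first inversion

The pitch classes C#, A#, E, G# arrange in thirds as A#–C#–E–G#: an A# half-diminished seventh chord.
The lowest note is C#, the third of the chord, so this is first inversion (figured bass 6/5).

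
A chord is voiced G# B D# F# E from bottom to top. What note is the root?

E

Reordering G#, B, D#, F#, E into stacked thirds gives E–G#–B–D#–F#; the bottom of that stack, E, is the root.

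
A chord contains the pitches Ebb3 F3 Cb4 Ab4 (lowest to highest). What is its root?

F

Ebb, F, Cb, Ab are the tones of an F diminished seventh chord (F–Ab–Cb–Ebb), making F the root.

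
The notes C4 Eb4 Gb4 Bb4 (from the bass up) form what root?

C

C, Eb, Gb, Bb are the tones of a C half-diminished seventh chord (C–Eb–Gb–Bb), making C the root.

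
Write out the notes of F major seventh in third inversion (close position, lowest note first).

F major seventh is F–A–C–E. Third inversion puts the seventh (E) in the bass, with the remaining tones above: E, F, A, C.

E, F, A, C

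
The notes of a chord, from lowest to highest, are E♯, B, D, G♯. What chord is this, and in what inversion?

Reducing to letter names: E#, B, D, G#. These stack in thirds as E#–G#–B–D — an E# diminished seventh chord.
With the root (E#) in the bass, the chord is in root position (figured bass 7).

E# diminished seventh, root position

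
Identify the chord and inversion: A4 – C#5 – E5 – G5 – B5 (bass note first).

A dominant ninth, root position

The pitch classes A, C#, E, G, B arrange in thirds as A–C#–E–G–B: an A dominant ninth chord.
With the root (A) in the bass, the chord is in root position.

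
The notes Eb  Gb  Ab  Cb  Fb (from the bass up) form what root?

Reordering Eb, Gb, Ab, Cb, Fb into stacked thirds gives Fb–Ab–Cb–Eb–Gb; the bottom of that stack, Fb, is the root.

Fb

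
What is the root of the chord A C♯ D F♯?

Reordering A, C#, D, F# into stacked thirds gives D–F#–A–C#; the bottom of that stack, D, is the root.

D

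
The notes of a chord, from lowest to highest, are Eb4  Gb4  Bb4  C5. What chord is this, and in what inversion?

The distinct note names are Eb, Gb, Bb, C. Stacked in thirds they read C–Eb–Gb–Bb, which is a half-diminished seventh chord on C.
Eb is the third of C half-diminished seventh; third in the bass means first inversion (figured bass 6/5).

C half-diminished seventh, first inversion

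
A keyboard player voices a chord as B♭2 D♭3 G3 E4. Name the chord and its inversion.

E diminished seventh, second inversion

Reducing to letter names: Bb, Db, G, E. These stack in thirds as E–G–Bb–Db — an E diminished seventh chord.
With the fifth (Bb) in the bass, the chord is in second inversion (figured bass 4/3).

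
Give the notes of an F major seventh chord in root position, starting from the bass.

The chord tones are F–A–C–E. With the root (F) lowest for root position: F, A, C, E.

F, A, C, E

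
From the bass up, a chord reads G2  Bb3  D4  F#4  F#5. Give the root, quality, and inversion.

G minor-major seventh, root position

Reducing to letter names: G, Bb, D, F#. These stack in thirds as G–Bb–D–F# — a G minor-major seventh chord.
The lowest note is G, the root of the chord, so this is root position (figured bass 7).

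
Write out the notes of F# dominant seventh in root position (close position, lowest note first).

F# dominant seventh is F#–A#–C#–E. Root position puts the root (F#) in the bass, with the remaining tones above: F#, A#, C#, E.

F#, A#, C#, E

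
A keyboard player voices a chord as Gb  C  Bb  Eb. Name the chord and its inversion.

The distinct note names are Gb, C, Bb, Eb. Stacked in thirds they read C–Eb–Gb–Bb, which is a half-diminished seventh chord on C.
With the fifth (Gb) in the bass, the chord is in second inversion (figured bass 4/3).

C half-diminished seventh, second inversion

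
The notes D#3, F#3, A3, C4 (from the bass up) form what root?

Reordering D#, F#, A, C into stacked thirds gives D#–F#–A–C; the bottom of that stack, D#, is the root.

D#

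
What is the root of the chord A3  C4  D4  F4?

D

The distinct letter names are A, C, D, F. Arranged as a stack of thirds they read D–F–A–C, so D is the root (a D minor seventh chord).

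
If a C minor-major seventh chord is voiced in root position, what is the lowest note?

C

In root position the root is lowest. For C minor-major seventh (C–Eb–G–B) that is C.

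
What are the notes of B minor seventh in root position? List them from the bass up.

B minor seventh is B–D–F#–A. Root position puts the root (B) in the bass, with the remaining tones above: B, D, F#, A.

B, D, F#, A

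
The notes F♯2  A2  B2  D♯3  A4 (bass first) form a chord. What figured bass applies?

The notes F#, A, B, D# stack in thirds as B–D#–F#–A — a B dominant seventh chord. The bass F# is the fifth, so this is second inversion: figured 4/3.

4/3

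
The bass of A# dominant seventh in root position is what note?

A# dominant seventh is A#–C##–E#–G#. Root position places the root in the bass: A#.

A#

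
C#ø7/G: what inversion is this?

second inversion

C#ø7/G means C# half-diminished seventh with G in the bass. G is the fifth of C# half-diminished seventh (C#–E–G–B), so this is second inversion.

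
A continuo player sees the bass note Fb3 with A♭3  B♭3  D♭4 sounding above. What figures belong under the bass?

The notes Fb, Ab, Bb, Db stack in thirds as Bb–Db–Fb–Ab — a Bb half-diminished seventh chord. The bass Fb is the fifth, so this is second inversion: figured 4/3.

4/3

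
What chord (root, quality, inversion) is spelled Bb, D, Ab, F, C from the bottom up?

Bb dominant ninth, root position

The distinct note names are Bb, D, Ab, F, C. Stacked in thirds they read Bb–D–F–Ab–C, which is a dominant ninth chord on Bb.
Bb is the root of Bb dominant ninth; root in the bass means root position.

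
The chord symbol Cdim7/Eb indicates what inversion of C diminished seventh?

Cdim7/Eb means C diminished seventh with Eb in the bass. Eb is the third of C diminished seventh (C–Eb–Gb–Bbb), so this is first inversion.

first inversion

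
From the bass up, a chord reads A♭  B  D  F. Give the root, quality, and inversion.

The distinct note names are Ab, B, D, F. Stacked in thirds they read B–D–F–Ab, which is a diminished seventh chord on B.
With the seventh (Ab) in the bass, the chord is in third inversion (figured bass 4/2).

B diminished seventh, third inversion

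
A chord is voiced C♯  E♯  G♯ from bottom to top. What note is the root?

C#

C#, E#, G# are the tones of a C# major triad (C#–E#–G#), making C# the root.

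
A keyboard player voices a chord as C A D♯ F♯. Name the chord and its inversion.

D# diminished seventh, third inversion

Reducing to letter names: C, A, D#, F#. These stack in thirds as D#–F#–A–C — a D# diminished seventh chord.
C is the seventh of D# diminished seventh; seventh in the bass means third inversion (figured bass 4/2).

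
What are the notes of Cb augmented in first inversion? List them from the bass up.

Eb, G, Cb

The chord tones are Cb–Eb–G. With the third (Eb) lowest for first inversion: Eb, G, Cb.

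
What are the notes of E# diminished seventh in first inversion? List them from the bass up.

The chord tones are E#–G#–B–D. With the third (G#) lowest for first inversion: G#, B, D, E#.

G#, B, D, E#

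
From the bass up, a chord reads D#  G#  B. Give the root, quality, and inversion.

The distinct note names are D#, G#, B. Stacked in thirds they read G#–B–D#, which is a minor triad on G#.
With the fifth (D#) in the bass, the chord is in second inversion (figured bass 6/4).

G# minor, second inversion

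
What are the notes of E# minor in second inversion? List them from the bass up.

B#, E#, G#

E# minor is E#–G#–B#. Second inversion puts the fifth (B#) in the bass, with the remaining tones above: B#, E#, G#.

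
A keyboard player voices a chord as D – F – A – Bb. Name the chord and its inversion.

Bb major seventh, first inversion

The pitch classes D, F, A, Bb arrange in thirds as Bb–D–F–A: a Bb major seventh chord.
D is the third of Bb major seventh; third in the bass means first inversion (figured bass 6/5).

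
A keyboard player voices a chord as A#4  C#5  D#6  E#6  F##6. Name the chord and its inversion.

The distinct note names are A#, C#, D#, E#, F##. Stacked in thirds they read D#–F##–A#–C#–E#, which is a dominant ninth chord on D#.
The lowest note is A#, the fifth of the chord, so this is second inversion.

D# dominant ninth, second inversion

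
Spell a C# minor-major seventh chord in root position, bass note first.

C#, E, G#, B#

The chord tones are C#–E–G#–B#. With the root (C#) lowest for root position: C#, E, G#, B#.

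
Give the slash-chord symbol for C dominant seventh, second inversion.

C7/G

Second inversion of C dominant seventh has the fifth (G) in the bass. As a slash chord: C7/G.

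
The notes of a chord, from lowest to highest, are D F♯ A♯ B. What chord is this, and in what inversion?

The pitch classes D, F#, A#, B arrange in thirds as B–D–F#–A#: a B minor-major seventh chord.
With the third (D) in the bass, the chord is in first inversion (figured bass 6/5).

B minor-major seventh, first inversion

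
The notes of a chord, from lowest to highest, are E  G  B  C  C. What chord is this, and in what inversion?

C major seventh, first inversion

Reducing to letter names: E, G, B, C. These stack in thirds as C–E–G–B — a C major seventh chord.
The lowest note is E, the third of the chord, so this is first inversion (figured bass 6/5).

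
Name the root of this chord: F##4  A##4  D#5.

F##, A##, D# are the tones of a D# augmented triad (D#–F##–A##), making D# the root.

D#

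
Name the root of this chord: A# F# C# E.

F#

The distinct letter names are A#, F#, C#, E. Arranged as a stack of thirds they read F#–A#–C#–E, so F# is the root (an F# dominant seventh chord).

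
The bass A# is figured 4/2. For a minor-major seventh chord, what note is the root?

B

The figures 4/2 mean the seventh of the chord is in the bass. If A# is the seventh of a minor-major seventh chord, the root is B (chord tones B–D–F#–A#).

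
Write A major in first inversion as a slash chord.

Amaj/C#

First inversion of A major has the third (C#) in the bass. As a slash chord: Amaj/C#.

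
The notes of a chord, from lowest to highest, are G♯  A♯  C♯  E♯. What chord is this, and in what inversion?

A# minor seventh, third inversion

Reducing to letter names: G#, A#, C#, E#. These stack in thirds as A#–C#–E#–G# — an A# minor seventh chord.
G# is the seventh of A# minor seventh; seventh in the bass means third inversion (figured bass 4/2).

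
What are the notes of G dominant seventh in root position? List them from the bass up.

G, B, D, F

G dominant seventh is G–B–D–F. Root position puts the root (G) in the bass, with the remaining tones above: G, B, D, F.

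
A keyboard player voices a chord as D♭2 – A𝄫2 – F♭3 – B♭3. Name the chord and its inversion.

The pitch classes Db, Abb, Fb, Bb arrange in thirds as Bb–Db–Fb–Abb: a Bb diminished seventh chord.
Db is the third of Bb diminished seventh; third in the bass means first inversion (figured bass 6/5).

Bb diminished seventh, first inversion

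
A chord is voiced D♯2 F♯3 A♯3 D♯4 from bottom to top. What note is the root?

D#

The distinct letter names are D#, F#, A#. Arranged as a stack of thirds they read D#–F#–A#, so D# is the root (a D# minor triad).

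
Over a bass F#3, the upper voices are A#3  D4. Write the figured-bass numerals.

The notes F#, A#, D stack in thirds as D–F#–A# — a D augmented triad. The bass F# is the third, so this is first inversion: figured 6.

6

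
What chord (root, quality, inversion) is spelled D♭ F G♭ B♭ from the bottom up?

Gb major seventh, second inversion

The distinct note names are Db, F, Gb, Bb. Stacked in thirds they read Gb–Bb–Db–F, which is a major seventh chord on Gb.
With the fifth (Db) in the bass, the chord is in second inversion (figured bass 4/3).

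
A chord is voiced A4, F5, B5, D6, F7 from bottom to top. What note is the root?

B

The distinct letter names are A, F, B, D. Arranged as a stack of thirds they read B–D–F–A, so B is the root (a B half-diminished seventh chord).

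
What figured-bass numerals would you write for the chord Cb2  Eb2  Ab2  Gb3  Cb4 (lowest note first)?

The notes Cb, Eb, Ab, Gb stack in thirds as Ab–Cb–Eb–Gb — an Ab minor seventh chord. The bass Cb is the third, so this is first inversion: figured 6/5.

6/5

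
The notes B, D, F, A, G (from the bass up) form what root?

B, D, F, A, G are the tones of a G dominant ninth chord (G–B–D–F–A), making G the root.

G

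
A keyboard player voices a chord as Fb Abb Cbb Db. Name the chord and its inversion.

Db diminished seventh, first inversion

The pitch classes Fb, Abb, Cbb, Db arrange in thirds as Db–Fb–Abb–Cbb: a Db diminished seventh chord.
Fb is the third of Db diminished seventh; third in the bass means first inversion (figured bass 6/5).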